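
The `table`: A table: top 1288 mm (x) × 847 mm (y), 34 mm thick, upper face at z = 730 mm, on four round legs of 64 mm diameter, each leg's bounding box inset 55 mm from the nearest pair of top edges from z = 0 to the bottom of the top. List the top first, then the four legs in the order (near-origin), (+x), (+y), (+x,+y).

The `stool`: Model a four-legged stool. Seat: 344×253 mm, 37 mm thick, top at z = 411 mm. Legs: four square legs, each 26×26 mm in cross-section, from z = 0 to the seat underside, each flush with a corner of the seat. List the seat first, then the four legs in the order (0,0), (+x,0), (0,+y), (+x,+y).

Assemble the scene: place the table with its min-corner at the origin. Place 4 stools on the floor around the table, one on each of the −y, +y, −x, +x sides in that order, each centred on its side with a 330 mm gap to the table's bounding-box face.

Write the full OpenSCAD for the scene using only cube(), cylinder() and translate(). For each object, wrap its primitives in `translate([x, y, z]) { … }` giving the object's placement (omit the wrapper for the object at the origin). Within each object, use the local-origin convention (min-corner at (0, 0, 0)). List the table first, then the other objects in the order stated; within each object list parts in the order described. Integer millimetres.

translate([0, 0, 696]) cube([1288, 847, 34]);
translate([87, 87, 0]) cylinder(h = 696, r = 32);
translate([1201, 87, 0]) cylinder(h = 696, r = 32);
translate([87, 760, 0]) cylinder(h = 696, r = 32);
translate([1201, 760, 0]) cylinder(h = 696, r = 32);
translate([472, -583, 0]) {
  translate([0, 0, 374]) cube([344, 253, 37]);
  cube([26, 26, 374]);
  translate([318, 0, 0]) cube([26, 26, 374]);
  translate([0, 227, 0]) cube([26, 26, 374]);
  translate([318, 227, 0]) cube([26, 26, 374]);
}
translate([472, 1177, 0]) {
  translate([0, 0, 374]) cube([344, 253, 37]);
  cube([26, 26, 374]);
  translate([318, 0, 0]) cube([26, 26, 374]);
  translate([0, 227, 0]) cube([26, 26, 374]);
  translate([318, 227, 0]) cube([26, 26, 374]);
}
translate([-674, 297, 0]) {
  translate([0, 0, 374]) cube([344, 253, 37]);
  cube([26, 26, 374]);
  translate([318, 0, 0]) cube([26, 26, 374]);
  translate([0, 227, 0]) cube([26, 26, 374]);
  translate([318, 227, 0]) cube([26, 26, 374]);
}
translate([1618, 297, 0]) {
  translate([0, 0, 374]) cube([344, 253, 37]);
  cube([26, 26, 374]);
  translate([318, 0, 0]) cube([26, 26, 374]);
  translate([0, 227, 0]) cube([26, 26, 374]);
  translate([318, 227, 0]) cube([26, 26, 374]);
}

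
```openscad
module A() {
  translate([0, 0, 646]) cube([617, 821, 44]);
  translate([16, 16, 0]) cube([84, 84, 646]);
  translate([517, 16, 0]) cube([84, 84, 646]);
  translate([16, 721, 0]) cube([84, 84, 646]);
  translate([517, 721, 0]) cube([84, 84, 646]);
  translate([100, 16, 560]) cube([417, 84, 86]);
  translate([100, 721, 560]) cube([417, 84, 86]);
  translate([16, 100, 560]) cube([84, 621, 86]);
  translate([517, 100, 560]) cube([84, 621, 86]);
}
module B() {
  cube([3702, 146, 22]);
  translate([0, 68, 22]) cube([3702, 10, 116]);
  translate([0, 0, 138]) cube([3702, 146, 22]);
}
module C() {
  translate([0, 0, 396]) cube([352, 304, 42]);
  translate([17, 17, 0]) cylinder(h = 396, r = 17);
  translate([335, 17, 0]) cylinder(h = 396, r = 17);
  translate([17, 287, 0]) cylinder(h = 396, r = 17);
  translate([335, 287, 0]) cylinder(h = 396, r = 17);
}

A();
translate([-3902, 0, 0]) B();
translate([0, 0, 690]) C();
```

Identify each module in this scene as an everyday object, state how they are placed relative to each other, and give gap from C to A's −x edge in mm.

The stool's min-x is at 0; the table's min-x is 0; gap = 0 mm.

A is a table. B is an I-beam. C is a stool. The I-beam is on the floor beside the table on its −x side. The stool is on top of the table. The gap from the stool to the table's −x edge is 0 mm.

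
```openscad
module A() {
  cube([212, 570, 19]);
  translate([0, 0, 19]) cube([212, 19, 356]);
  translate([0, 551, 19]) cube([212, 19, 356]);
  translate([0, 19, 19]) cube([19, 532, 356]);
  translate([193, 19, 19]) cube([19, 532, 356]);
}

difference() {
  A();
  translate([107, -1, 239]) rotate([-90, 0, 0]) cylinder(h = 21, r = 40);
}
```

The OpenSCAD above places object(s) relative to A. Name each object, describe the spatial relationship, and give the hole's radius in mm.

A is an open box. The open box has a circular hole through its front wall. The hole's radius is 40 mm.

The subtracted cylinder has r = 40 mm.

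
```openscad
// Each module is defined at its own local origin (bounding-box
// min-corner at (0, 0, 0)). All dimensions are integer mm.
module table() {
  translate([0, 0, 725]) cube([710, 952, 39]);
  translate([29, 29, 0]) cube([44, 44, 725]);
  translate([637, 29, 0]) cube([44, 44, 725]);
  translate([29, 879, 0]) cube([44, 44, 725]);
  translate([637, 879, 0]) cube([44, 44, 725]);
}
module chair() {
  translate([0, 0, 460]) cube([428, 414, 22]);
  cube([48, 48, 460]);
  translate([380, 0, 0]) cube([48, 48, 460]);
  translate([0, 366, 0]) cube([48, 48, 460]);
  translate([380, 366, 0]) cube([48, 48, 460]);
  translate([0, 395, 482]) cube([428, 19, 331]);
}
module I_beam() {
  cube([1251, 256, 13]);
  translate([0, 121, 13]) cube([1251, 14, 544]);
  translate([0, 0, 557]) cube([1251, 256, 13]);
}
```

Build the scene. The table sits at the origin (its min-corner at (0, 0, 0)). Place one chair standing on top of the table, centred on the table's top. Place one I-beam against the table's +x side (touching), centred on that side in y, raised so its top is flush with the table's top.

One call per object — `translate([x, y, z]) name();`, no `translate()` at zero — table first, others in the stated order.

table();
translate([141, 269, 764]) chair();
translate([710, 348, 194]) I_beam();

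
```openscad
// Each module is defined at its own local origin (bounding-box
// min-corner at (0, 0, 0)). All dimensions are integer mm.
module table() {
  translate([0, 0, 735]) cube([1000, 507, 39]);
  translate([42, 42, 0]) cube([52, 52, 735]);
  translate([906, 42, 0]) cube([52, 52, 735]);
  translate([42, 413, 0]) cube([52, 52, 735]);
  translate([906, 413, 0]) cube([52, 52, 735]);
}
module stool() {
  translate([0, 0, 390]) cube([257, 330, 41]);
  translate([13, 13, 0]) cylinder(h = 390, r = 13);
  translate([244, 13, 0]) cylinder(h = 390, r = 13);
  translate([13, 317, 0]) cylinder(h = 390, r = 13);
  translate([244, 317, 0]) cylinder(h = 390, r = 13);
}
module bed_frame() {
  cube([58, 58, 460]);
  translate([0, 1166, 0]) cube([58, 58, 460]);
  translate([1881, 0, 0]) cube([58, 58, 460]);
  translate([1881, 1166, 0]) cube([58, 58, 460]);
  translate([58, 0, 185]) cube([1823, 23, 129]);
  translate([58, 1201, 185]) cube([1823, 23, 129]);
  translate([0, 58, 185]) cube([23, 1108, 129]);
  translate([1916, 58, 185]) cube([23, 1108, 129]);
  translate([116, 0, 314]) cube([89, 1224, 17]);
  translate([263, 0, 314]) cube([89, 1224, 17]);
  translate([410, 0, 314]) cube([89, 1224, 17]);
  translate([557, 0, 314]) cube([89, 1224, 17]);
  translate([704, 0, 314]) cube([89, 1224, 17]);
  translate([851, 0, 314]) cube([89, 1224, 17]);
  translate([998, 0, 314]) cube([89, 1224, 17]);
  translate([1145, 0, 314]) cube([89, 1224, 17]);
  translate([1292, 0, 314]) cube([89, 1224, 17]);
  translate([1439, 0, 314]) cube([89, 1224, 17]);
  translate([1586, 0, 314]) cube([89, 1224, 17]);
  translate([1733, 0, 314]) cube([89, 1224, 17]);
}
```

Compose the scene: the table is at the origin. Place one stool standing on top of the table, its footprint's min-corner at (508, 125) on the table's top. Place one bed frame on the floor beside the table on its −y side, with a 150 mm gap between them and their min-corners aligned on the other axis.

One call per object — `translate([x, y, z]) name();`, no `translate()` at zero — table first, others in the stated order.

table();
translate([508, 125, 774]) stool();
translate([0, -1374, 0]) bed_frame();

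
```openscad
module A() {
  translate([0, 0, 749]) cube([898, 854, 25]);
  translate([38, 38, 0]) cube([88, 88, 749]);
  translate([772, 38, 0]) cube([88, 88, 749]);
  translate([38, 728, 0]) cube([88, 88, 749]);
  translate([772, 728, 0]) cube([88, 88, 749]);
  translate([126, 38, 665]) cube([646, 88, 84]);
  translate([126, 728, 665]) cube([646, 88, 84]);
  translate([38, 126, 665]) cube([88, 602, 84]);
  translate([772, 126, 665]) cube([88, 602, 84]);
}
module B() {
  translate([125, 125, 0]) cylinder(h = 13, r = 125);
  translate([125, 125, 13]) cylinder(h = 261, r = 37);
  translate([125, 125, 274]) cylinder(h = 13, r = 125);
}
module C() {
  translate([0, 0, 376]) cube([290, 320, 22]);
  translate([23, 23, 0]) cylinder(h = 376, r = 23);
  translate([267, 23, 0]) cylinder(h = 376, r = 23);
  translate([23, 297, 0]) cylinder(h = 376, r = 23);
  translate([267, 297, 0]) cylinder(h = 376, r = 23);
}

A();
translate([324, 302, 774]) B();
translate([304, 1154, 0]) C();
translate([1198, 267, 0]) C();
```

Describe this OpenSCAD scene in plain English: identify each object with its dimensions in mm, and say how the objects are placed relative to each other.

A is a table: top 898 mm (x) × 854 mm (y), 25 mm thick, upper face at z = 774 mm, on four 88×88 mm square legs, each inset 38 mm from the nearest pair of top edges, running from z = 0 to the bottom of the top. Four apron rails, 88 mm thick and 84 mm tall, run between adjacent legs with their top edges flush with the underside of the top and their outer faces flush with the legs' outer faces.

B is a spool: two coaxial disc flanges of radius 125 mm and thickness 13 mm, joined by a core cylinder of radius 37 mm and height 261 mm. The lower flange rests on z = 0 and the three cylinders share a vertical axis.

C is a simple wooden stool: a rectangular seat 290 mm (x) by 320 mm (y), 22 mm thick, top face at z = 398 mm, on four round legs, each 46 mm in diameter. The legs rest on z = 0, each leg's axis is inset half a diameter from the nearest pair of seat edges (so the leg's bounding box is flush with the corner).

The spool is on top of the table, centred. Two stools sit around the table at the +y, +x sides.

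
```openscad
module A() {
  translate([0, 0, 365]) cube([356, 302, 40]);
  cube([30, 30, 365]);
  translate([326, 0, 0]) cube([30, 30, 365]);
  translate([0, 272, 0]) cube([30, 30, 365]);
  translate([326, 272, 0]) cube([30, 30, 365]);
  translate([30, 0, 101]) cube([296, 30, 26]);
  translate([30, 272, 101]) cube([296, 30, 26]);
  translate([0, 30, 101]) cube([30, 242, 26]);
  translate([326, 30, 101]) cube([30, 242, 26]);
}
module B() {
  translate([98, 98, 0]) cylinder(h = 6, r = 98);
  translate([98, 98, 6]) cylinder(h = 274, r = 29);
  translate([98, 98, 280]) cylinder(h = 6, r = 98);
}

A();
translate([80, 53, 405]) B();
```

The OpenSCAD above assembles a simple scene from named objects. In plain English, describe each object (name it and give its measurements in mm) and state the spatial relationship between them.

A is a four-legged stool. The seat is a 356×302×40 mm slab whose top surface is at z = 405 mm; four square legs, each 30×30 mm in cross-section, run from the floor (z = 0) to the underside of the seat, each flush with a corner of the seat. Four stretchers, 30 mm wide and 26 mm tall, connect adjacent legs with their undersides at z = 101 mm, each running between the inner faces of the legs it joins and aligned with the legs' outer faces on the other axis.

B is a spool: two coaxial disc flanges of radius 98 mm and thickness 6 mm, joined by a core cylinder of radius 29 mm and height 274 mm. The lower flange rests on z = 0 and the three cylinders share a vertical axis.

The spool is on top of the stool, centred.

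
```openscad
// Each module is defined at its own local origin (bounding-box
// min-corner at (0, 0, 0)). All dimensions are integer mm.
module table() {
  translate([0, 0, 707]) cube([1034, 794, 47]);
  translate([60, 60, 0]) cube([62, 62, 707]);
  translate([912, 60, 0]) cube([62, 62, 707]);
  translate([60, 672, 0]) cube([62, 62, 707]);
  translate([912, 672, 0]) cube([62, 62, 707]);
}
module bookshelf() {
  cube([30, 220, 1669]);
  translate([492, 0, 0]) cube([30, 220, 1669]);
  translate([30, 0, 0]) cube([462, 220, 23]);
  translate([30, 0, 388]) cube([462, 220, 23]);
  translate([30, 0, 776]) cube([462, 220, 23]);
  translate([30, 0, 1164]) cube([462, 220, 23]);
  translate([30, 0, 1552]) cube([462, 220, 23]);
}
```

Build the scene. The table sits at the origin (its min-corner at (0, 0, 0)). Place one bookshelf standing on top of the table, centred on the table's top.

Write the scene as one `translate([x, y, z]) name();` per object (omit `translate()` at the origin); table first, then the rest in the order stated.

table();
translate([256, 287, 754]) bookshelf();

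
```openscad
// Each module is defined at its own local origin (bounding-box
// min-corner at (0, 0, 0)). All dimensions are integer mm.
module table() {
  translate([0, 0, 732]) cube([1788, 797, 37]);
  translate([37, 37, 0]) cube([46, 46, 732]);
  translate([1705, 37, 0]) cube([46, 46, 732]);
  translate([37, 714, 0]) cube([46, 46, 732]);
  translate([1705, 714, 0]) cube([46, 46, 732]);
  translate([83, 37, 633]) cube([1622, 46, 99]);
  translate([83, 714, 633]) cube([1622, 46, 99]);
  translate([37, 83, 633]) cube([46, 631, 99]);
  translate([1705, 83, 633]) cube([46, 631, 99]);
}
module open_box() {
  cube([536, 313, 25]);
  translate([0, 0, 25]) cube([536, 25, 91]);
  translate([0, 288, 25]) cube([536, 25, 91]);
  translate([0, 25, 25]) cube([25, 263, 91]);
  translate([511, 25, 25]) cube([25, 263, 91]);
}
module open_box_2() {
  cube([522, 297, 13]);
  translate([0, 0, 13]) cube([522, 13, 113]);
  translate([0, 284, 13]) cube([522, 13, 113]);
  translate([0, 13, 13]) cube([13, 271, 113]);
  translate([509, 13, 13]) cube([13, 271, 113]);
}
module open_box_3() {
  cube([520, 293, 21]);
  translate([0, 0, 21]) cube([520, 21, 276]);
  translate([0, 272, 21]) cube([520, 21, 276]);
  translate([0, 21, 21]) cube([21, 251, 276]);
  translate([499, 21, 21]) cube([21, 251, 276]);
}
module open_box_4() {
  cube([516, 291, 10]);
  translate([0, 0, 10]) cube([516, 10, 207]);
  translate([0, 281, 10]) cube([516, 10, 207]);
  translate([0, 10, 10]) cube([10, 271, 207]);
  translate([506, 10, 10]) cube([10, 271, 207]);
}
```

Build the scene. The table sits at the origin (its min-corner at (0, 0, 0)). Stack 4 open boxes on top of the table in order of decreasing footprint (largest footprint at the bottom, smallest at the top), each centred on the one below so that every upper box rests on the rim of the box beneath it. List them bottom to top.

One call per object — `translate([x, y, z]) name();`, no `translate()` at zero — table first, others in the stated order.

table();
translate([626, 242, 769]) open_box();
translate([633, 250, 885]) open_box_2();
translate([634, 252, 1011]) open_box_3();
translate([636, 253, 1308]) open_box_4();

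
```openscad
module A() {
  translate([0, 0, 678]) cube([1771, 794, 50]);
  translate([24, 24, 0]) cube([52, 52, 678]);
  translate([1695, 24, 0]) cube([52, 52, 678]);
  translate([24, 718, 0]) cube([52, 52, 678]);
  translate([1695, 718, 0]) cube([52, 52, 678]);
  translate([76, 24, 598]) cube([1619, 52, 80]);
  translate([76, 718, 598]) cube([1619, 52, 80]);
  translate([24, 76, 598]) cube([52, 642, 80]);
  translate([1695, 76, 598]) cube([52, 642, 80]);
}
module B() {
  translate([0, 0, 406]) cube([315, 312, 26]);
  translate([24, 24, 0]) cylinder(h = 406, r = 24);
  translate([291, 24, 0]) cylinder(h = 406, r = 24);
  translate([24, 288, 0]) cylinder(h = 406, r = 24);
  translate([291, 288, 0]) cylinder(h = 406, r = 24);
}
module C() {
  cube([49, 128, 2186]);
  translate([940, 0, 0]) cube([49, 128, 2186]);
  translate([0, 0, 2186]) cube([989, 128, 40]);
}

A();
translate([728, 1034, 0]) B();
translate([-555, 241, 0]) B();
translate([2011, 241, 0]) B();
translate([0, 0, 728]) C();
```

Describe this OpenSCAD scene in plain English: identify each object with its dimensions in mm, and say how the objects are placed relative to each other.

A is a rectangular dining table. The top is 1771×794×50 mm with its upper surface at z = 728 mm. It stands on four 52×52 mm square legs, each inset 24 mm from the nearest pair of top edges, running from the floor to the underside of the top. Four apron rails, 52 mm thick and 80 mm tall, run between adjacent legs with their top edges flush with the underside of the top and their outer faces flush with the legs' outer faces.

B is a simple wooden stool: a rectangular seat 315 mm (x) by 312 mm (y), 26 mm thick, top face at z = 432 mm, on four round legs, each 48 mm in diameter. The legs rest on z = 0, each leg's axis is inset half a diameter from the nearest pair of seat edges (so the leg's bounding box is flush with the corner).

C is a door frame. The clear opening is 891 mm wide and 2186 mm high. Two 49 mm wide jambs, 128 mm deep, stand either side of the opening from the floor to the top of the opening. A 40 mm thick head sits across the top of both jambs, spanning the full outside width of the frame.

Three stools sit around the table at the +y, −x, +x sides. The door frame is on top of the table.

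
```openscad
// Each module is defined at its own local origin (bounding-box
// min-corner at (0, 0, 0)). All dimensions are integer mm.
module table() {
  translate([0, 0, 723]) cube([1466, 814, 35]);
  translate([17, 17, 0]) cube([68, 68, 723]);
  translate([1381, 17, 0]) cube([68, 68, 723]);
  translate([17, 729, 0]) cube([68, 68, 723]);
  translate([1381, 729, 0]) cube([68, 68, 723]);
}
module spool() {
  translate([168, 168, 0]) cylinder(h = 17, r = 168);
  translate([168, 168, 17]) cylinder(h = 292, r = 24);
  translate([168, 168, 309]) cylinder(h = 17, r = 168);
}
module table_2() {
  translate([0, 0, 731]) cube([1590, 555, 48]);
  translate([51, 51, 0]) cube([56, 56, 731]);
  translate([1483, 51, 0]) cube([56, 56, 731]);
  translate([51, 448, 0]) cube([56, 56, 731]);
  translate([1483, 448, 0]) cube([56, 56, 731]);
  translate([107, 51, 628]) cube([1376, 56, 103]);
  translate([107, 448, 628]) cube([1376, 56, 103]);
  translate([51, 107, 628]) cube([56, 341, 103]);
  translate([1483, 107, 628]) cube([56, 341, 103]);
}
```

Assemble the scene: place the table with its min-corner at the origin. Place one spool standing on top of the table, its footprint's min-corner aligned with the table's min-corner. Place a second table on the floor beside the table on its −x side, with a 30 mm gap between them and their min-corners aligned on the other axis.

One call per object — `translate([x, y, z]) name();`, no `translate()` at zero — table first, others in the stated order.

table();
translate([0, 0, 758]) spool();
translate([-1620, 0, 0]) table_2();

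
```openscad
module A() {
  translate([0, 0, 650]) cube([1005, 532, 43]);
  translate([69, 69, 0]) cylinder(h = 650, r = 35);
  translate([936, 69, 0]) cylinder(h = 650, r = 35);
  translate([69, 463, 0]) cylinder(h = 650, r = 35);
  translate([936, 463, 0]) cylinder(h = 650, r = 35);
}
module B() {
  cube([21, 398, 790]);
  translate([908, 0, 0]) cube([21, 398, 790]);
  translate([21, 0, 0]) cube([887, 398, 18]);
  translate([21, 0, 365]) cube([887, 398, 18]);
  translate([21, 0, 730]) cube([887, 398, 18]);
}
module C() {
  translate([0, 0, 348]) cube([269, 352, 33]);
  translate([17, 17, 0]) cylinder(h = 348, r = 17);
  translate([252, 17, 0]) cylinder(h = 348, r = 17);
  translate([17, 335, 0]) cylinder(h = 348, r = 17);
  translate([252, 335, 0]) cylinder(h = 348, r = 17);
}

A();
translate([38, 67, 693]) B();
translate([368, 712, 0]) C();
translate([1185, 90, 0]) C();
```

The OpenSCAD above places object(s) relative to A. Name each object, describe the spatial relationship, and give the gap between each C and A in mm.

Each stool's nearest face is 180 mm from the table's bounding box.

A is a table. B is a bookshelf. C is a stool. The bookshelf is on top of the table, centred. Two stools sit around the table at the +y, +x sides. The gap between each stool and the table is 180 mm.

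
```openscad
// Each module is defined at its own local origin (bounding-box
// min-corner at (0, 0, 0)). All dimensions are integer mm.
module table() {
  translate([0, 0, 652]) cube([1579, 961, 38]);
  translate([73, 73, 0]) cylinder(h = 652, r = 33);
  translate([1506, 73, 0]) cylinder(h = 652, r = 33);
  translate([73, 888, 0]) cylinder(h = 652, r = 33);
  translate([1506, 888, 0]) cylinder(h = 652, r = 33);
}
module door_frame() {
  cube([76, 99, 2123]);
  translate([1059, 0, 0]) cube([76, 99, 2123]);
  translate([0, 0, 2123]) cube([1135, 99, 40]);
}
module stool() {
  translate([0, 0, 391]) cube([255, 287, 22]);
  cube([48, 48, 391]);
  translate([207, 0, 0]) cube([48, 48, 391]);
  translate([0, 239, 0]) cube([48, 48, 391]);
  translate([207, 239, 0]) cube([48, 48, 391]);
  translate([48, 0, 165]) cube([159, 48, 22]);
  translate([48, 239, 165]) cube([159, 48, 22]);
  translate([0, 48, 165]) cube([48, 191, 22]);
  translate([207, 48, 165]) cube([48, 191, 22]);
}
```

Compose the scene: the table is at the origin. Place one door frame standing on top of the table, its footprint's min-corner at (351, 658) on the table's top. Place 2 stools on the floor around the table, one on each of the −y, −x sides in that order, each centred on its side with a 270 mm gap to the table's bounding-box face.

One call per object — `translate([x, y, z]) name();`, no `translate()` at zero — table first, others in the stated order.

table();
translate([351, 658, 690]) door_frame();
translate([662, -557, 0]) stool();
translate([-525, 337, 0]) stool();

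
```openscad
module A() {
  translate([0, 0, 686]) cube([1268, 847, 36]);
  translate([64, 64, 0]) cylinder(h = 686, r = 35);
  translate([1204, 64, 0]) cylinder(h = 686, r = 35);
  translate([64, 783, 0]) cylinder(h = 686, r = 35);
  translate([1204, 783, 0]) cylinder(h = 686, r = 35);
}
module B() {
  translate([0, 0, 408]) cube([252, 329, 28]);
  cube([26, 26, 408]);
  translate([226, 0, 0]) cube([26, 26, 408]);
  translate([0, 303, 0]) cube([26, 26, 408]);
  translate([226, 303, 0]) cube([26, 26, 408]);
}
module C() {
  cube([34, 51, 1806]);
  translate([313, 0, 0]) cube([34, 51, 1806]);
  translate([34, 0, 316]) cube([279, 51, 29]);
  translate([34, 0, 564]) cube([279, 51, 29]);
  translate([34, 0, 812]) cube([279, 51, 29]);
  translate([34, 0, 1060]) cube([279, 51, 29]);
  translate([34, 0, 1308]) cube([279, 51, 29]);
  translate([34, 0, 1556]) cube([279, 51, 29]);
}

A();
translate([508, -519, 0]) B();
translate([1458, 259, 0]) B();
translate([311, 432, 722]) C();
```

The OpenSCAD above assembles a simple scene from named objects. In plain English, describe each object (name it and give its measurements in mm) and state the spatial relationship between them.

A is a table with a 1268×847 mm rectangular top, 36 mm thick, top surface at z = 722 mm, supported by four round legs of 70 mm diameter, each leg's bounding box inset 29 mm from the nearest pair of top edges, running from the floor.

B is a four-legged stool. The seat is a 252×329×28 mm slab whose top surface is at z = 436 mm; four square legs, each 26×26 mm in cross-section, run from the floor (z = 0) to the underside of the seat, each flush with a corner of the seat.

C is a wooden ladder with two side rails of 34×51 mm section and 1806 mm height, set 347 mm apart overall. Between them run 6 rectangular rungs (51 mm deep, 29 mm thick), front faces flush with the rails' −y face. The bottom of the first rung is 316 mm above the floor and each subsequent rung is 248 mm higher than the one below.

Two stools sit around the table at the −y, +x sides. The ladder is on top of the table.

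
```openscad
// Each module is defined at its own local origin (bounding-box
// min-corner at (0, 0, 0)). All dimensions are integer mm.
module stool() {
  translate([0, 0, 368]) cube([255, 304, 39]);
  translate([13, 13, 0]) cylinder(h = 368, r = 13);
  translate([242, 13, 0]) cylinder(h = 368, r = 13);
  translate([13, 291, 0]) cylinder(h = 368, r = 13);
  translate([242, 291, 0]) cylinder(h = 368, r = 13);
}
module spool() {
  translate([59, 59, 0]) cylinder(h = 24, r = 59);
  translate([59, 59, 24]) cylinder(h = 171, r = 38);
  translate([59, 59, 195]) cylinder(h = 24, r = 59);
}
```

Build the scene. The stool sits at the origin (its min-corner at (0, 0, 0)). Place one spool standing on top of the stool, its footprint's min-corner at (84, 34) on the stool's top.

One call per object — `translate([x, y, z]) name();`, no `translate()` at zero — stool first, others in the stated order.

stool();
translate([84, 34, 407]) spool();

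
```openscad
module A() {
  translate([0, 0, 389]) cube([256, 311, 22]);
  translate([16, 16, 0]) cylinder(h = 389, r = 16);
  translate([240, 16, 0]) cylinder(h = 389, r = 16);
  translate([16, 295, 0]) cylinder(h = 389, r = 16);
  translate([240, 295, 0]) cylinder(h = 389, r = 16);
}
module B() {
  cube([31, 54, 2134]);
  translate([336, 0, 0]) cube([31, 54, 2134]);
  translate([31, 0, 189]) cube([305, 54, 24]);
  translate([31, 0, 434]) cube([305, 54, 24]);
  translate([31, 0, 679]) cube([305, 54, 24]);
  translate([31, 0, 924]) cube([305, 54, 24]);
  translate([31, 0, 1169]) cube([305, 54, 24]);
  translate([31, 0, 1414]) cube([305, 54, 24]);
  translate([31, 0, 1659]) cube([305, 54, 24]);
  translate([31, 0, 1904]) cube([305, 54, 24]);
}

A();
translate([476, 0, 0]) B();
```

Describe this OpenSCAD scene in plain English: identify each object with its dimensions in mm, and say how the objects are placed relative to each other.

A is a four-legged stool. The seat is a 256×311×22 mm slab whose top surface is at z = 411 mm; four round legs, each 32 mm in diameter, run from the floor (z = 0) to the underside of the seat, each leg's axis is inset half a diameter from the nearest pair of seat edges (so the leg's bounding box is flush with the corner).

B is a straight ladder. Two 31×54 mm vertical rails, 2134 mm tall, stand 367 mm apart (outside-to-outside) with their front faces coplanar on the −y side. 8 rungs, each 54 mm deep and 24 mm tall, span between the inner faces of the rails, front faces flush with the rails. The lowest rung's underside is at z = 189 mm and rungs are spaced 245 mm apart (underside to underside).

The ladder is on the floor beside the stool on its +x side.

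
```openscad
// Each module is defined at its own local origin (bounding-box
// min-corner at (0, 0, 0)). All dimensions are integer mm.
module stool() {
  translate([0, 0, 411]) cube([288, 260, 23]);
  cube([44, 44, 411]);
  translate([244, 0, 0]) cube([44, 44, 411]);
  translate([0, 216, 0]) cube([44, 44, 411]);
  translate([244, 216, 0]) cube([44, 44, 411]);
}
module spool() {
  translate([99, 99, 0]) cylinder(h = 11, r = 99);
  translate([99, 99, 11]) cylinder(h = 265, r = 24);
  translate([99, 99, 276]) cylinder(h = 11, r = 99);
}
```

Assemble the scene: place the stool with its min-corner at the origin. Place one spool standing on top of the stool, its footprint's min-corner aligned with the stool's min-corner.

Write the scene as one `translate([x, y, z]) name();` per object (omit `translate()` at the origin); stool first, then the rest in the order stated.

stool();
translate([0, 0, 434]) spool();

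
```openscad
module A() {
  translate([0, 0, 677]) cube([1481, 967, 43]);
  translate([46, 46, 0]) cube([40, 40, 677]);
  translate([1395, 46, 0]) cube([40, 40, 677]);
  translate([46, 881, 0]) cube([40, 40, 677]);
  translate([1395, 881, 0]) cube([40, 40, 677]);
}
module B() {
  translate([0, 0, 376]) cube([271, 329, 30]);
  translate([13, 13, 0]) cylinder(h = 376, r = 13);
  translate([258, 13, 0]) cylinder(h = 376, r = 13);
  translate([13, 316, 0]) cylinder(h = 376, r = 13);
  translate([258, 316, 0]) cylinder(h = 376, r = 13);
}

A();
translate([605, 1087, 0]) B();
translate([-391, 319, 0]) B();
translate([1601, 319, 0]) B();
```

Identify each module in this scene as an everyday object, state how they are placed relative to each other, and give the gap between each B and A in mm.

Each stool's nearest face is 120 mm from the table's bounding box.

A is a table. B is a stool. Three stools sit around the table at the +y, −x, +x sides. The gap between each stool and the table is 120 mm.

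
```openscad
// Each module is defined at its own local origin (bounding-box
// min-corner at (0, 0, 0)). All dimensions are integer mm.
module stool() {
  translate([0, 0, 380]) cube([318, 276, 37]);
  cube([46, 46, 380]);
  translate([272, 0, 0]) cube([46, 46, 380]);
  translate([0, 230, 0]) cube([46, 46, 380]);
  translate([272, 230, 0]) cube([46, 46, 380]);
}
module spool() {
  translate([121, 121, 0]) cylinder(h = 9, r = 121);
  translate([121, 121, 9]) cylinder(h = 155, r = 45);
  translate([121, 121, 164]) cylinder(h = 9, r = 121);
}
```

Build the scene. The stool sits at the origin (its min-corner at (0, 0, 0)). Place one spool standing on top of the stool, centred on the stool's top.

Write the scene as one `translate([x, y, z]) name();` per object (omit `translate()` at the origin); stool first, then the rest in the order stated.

stool();
translate([38, 17, 417]) spool();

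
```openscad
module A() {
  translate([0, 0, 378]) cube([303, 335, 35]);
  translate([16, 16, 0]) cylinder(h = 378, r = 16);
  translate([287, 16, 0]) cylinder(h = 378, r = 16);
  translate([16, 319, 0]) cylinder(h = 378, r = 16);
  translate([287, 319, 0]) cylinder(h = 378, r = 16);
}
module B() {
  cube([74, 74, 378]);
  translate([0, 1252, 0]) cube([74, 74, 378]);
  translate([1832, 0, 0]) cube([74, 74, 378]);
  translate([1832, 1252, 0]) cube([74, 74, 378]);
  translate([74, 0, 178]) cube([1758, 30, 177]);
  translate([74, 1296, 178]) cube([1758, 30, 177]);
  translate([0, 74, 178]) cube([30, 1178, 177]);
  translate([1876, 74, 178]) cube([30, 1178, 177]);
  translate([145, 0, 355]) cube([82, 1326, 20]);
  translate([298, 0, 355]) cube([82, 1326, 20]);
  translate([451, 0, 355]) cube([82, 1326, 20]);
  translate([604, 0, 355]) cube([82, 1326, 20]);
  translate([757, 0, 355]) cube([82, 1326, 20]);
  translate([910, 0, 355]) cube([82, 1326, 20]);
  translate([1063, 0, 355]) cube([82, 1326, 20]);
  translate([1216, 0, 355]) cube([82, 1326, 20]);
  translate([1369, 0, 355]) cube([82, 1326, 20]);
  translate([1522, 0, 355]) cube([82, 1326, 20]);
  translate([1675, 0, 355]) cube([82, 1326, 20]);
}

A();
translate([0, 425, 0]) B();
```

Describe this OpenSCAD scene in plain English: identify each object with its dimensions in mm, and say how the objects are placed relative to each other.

A is a four-legged stool. The seat is 303×335 mm, 35 mm thick, top at z = 413 mm. It stands on four round legs, each 32 mm in diameter, from z = 0 to the seat underside, each leg's axis is inset half a diameter from the nearest pair of seat edges (so the leg's bounding box is flush with the corner).

B is a bed frame 1906 mm long (x) by 1326 mm wide (y). Four 74×74 mm corner posts, 378 mm tall, at the corners of the footprint. Four rails of 30 mm thickness and 177 mm height run between adjacent posts with their undersides at z = 178 mm, their outer faces flush with the outside of the frame (the two x-running rails run between the posts' inner faces; the two y-running rails run between the posts' inner faces). 11 slats, each 82 mm wide (x) and 20 mm thick, lie across the top of the two x-running rails, running the full 1326 mm width of the frame in y; the slats are evenly spaced along x between the inner faces of the end posts with equal gaps (rounded down to the nearest mm) at the −x end and between each pair — any rounding remainder accumulates at the +x end.

The bed frame is on the floor beside the stool on its +y side.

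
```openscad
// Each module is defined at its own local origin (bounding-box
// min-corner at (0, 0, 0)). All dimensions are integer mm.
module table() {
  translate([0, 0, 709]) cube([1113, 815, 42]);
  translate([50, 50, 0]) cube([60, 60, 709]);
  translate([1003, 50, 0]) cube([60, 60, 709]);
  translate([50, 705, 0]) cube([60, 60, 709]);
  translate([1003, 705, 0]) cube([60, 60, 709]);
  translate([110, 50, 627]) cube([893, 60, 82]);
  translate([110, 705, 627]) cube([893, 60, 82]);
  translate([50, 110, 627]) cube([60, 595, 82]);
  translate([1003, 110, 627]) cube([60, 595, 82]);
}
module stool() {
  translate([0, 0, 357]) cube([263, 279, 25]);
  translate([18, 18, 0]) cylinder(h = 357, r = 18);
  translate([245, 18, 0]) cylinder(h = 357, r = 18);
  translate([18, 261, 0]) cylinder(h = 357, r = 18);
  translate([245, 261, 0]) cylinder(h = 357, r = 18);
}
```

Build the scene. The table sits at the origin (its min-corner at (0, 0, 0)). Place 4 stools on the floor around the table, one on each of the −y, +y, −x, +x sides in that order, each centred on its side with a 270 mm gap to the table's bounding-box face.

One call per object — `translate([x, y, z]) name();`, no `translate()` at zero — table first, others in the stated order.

table();
translate([425, -549, 0]) stool();
translate([425, 1085, 0]) stool();
translate([-533, 268, 0]) stool();
translate([1383, 268, 0]) stool();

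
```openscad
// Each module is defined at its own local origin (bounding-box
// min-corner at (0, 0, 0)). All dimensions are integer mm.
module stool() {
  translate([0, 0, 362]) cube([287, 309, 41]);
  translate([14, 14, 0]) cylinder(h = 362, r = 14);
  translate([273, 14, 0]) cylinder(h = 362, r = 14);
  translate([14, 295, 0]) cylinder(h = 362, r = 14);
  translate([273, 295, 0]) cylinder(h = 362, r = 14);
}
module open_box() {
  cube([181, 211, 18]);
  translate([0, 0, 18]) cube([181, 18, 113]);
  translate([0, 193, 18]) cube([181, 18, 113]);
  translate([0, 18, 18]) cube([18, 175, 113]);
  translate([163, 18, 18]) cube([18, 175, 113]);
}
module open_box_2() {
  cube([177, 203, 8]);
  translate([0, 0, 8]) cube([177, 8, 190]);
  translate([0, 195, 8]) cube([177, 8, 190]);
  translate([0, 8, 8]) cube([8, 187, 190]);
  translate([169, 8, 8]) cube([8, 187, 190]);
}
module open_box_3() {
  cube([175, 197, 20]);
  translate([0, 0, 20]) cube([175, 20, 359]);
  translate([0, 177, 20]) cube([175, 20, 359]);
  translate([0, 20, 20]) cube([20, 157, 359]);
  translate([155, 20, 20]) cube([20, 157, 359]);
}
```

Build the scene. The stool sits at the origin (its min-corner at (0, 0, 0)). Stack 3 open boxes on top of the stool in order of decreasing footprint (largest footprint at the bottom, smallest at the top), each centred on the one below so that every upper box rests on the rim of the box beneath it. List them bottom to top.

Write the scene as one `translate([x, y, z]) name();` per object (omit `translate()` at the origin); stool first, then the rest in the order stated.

stool();
translate([53, 49, 403]) open_box();
translate([55, 53, 534]) open_box_2();
translate([56, 56, 732]) open_box_3();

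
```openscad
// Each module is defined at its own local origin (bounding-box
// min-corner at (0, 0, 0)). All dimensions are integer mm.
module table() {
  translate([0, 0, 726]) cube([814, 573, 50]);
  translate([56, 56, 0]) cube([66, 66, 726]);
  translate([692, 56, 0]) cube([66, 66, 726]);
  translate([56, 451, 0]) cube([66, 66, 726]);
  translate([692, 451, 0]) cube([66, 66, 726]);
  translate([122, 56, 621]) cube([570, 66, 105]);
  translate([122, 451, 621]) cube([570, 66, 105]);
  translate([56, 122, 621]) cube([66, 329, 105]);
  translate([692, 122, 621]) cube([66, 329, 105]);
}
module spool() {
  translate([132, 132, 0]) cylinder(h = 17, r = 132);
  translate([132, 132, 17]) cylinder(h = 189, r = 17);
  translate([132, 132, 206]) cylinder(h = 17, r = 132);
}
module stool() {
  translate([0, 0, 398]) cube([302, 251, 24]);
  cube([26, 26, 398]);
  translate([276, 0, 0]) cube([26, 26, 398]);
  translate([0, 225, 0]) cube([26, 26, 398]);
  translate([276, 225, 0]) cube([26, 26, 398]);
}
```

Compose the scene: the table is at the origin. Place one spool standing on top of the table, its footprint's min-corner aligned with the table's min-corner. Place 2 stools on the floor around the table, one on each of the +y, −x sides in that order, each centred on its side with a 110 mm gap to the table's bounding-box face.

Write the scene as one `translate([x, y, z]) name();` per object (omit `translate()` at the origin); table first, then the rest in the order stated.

table();
translate([0, 0, 776]) spool();
translate([256, 683, 0]) stool();
translate([-412, 161, 0]) stool();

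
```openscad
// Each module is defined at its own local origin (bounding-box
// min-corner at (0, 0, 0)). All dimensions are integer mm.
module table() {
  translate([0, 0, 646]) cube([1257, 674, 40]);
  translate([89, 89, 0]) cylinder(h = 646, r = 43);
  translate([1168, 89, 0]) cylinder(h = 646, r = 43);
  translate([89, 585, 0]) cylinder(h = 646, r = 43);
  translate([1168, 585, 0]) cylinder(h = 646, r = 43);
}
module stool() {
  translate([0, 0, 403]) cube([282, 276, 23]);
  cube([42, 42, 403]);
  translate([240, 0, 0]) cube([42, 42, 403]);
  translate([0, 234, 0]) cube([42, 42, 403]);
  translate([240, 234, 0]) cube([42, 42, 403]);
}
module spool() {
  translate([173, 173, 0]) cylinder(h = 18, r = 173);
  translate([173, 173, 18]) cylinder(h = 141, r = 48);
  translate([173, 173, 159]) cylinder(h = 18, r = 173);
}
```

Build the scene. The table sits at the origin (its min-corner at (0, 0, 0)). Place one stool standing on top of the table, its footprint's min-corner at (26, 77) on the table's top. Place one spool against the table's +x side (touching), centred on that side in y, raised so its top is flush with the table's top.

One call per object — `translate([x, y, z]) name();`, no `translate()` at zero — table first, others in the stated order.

table();
translate([26, 77, 686]) stool();
translate([1257, 164, 509]) spool();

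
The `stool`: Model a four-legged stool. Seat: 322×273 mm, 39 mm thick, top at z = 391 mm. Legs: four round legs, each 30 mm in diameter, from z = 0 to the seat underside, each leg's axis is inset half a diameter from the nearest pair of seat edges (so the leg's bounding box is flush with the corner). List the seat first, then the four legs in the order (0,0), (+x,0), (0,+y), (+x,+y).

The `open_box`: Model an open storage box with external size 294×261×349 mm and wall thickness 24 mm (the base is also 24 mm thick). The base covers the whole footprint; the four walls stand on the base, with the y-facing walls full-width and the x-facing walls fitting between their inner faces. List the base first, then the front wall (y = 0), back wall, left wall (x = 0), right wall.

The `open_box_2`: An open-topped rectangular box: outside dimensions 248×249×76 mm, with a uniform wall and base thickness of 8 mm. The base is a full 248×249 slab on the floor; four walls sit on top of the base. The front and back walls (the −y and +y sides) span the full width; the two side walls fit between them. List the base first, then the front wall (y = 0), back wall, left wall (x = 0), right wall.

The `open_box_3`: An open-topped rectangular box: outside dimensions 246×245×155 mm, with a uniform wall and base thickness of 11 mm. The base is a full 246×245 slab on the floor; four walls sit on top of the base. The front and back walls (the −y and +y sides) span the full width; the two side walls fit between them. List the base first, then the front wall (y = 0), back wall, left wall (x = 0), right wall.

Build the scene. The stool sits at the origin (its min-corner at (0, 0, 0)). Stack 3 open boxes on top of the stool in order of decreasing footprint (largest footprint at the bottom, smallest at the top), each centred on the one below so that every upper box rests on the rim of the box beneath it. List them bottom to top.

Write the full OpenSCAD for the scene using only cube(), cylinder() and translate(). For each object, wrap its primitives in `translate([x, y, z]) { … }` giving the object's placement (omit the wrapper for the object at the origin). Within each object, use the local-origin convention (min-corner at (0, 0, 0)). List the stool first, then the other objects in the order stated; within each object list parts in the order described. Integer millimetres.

translate([0, 0, 352]) cube([322, 273, 39]);
translate([15, 15, 0]) cylinder(h = 352, r = 15);
translate([307, 15, 0]) cylinder(h = 352, r = 15);
translate([15, 258, 0]) cylinder(h = 352, r = 15);
translate([307, 258, 0]) cylinder(h = 352, r = 15);
translate([14, 6, 391]) {
  cube([294, 261, 24]);
  translate([0, 0, 24]) cube([294, 24, 325]);
  translate([0, 237, 24]) cube([294, 24, 325]);
  translate([0, 24, 24]) cube([24, 213, 325]);
  translate([270, 24, 24]) cube([24, 213, 325]);
}
translate([37, 12, 740]) {
  cube([248, 249, 8]);
  translate([0, 0, 8]) cube([248, 8, 68]);
  translate([0, 241, 8]) cube([248, 8, 68]);
  translate([0, 8, 8]) cube([8, 233, 68]);
  translate([240, 8, 8]) cube([8, 233, 68]);
}
translate([38, 14, 816]) {
  cube([246, 245, 11]);
  translate([0, 0, 11]) cube([246, 11, 144]);
  translate([0, 234, 11]) cube([246, 11, 144]);
  translate([0, 11, 11]) cube([11, 223, 144]);
  translate([235, 11, 11]) cube([11, 223, 144]);
}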